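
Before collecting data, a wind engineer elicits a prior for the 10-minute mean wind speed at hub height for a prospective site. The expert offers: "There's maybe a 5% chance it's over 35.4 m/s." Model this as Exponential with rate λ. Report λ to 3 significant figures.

P(T > 35.4) = e^(−λ·35.4) = 0.05, so λ = −ln(0.05)/35.4 = 0.0846.

λ ≈ 0.0846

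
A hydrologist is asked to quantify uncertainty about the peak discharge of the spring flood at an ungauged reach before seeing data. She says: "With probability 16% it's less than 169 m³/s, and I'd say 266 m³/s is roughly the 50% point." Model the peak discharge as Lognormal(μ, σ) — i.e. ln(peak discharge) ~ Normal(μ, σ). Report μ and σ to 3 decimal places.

μ ≈ 5.583, σ ≈ 0.456

If T ~ Lognormal(μ,σ) then ln T ~ Normal(μ,σ), so the p-quantile of ln T is μ + z_p·σ.
ln(169) = 5.13 and ln(266) = 5.583; z_{0.16} = -0.9945, z_{0.5} = 0.
σ = (5.583 − 5.13)/(0 − (-0.9945)) = 0.456.
μ = 5.13 − (-0.9945)·0.456 = 5.583.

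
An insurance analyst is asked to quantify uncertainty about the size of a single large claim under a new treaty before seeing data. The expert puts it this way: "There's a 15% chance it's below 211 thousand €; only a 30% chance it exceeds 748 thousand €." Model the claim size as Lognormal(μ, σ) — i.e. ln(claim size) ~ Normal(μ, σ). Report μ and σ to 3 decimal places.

μ ≈ 6.192, σ ≈ 0.811

If T ~ Lognormal(μ,σ) then ln T ~ Normal(μ,σ), so the p-quantile of ln T is μ + z_p·σ.
ln(211) = 5.352 and ln(748) = 6.617; z_{0.15} = -1.036, z_{0.7} = 0.5244.
σ = (6.617 − 5.352)/(0.5244 − (-1.036)) = 0.811.
μ = 5.352 − (-1.036)·0.811 = 6.192.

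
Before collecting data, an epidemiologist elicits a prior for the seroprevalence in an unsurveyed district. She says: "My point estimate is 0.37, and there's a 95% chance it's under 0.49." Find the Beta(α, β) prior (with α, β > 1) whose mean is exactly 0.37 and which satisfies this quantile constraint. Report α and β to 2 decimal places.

α ≈ 16.78, β ≈ 28.58

With mean 0.37 fixed, write α = 0.37s, β = 0.63s where s = α+β.
Need P(θ < 0.49) = 0.95 under Beta(0.37s, 0.63s). Normal approximation: (q−m)/√(m(1−m)/s) ≈ z_{0.95} = 1.64, so s ≈ 0.37·0.63·(1.64)²/(0.49−0.37)² = 43.8.
At s = 43.8: P(θ<0.49) ≈ 0.947. Adjusting to match 0.95 gives s ≈ 45.36.
So α = 0.37·45.36 ≈ 16.78, β = 0.63·45.36 ≈ 28.58.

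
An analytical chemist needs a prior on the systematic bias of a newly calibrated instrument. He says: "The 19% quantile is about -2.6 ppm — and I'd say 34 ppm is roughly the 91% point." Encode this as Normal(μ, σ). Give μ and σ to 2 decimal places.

μ = 11.88, σ = 16.50

The p-quantile of Normal(μ,σ) is μ + z_p·σ, with z_{0.19} = -0.8779 and z_{0.91} = 1.341.
Eliminate σ: μ = (z₂·x₁ − z₁·x₂)/(z₂ − z₁) = (1.341·-2.6 − (-0.8779)·34)/2.219 = 11.88.
Then σ = (x₂ − x₁)/(z₂ − z₁) = (34 − -2.6)/2.219 = 16.50.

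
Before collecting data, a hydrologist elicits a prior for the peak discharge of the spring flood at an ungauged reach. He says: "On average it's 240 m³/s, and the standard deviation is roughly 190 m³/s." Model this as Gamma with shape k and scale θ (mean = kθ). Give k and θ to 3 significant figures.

For Gamma(k, scale θ): mean = kθ, variance = kθ², so CV = 1/√k.
CV = SD/mean = 190/240 = 0.7917, hence k = 1/CV² = 1.6.
Then θ = mean/k = 240/1.6 = 150.

k ≈ 1.6, θ ≈ 150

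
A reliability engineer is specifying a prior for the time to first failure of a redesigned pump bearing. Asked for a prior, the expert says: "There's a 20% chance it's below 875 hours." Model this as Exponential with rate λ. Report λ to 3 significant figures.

λ ≈ 0.000255

P(T < 875.0) = 1 − e^(−λ·875.0) = 0.2, so λ = −ln(1−0.2)/875.0 = −ln(0.8)/875.0 = 0.000255.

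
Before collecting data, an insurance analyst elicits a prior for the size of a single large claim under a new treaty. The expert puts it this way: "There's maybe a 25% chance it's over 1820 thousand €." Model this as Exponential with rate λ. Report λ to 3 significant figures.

P(T > 1820.0) = e^(−λ·1820.0) = 0.25, so λ = −ln(0.25)/1820.0 = 0.000762.

λ ≈ 0.000762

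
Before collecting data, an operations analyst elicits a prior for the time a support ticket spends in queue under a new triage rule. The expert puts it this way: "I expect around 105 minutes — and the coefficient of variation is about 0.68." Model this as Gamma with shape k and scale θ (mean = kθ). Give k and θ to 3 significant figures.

For Gamma(k, scale θ): mean = kθ, variance = kθ², so CV = 1/√k.
CV = 0.68, hence k = 1/CV² = 2.16.
Then θ = mean/k = 105/2.16 = 48.6.

k ≈ 2.16, θ ≈ 48.6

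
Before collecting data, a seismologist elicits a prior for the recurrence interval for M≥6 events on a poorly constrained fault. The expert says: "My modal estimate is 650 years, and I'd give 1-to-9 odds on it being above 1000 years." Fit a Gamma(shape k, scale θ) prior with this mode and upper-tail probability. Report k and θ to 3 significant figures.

k ≈ 11.1, θ ≈ 64.6

Gamma(k,θ) with k>1 has mode (k−1)θ, so θ = 650/(k−1).
Need P(X < 1000) = 0.9 with θ tied to k this way. Start at k = 2, θ = 650: P(X<1000) ≈ 0.455.
Too low — raise k to concentrate. Iterating converges to k ≈ 11.1.
Then θ = 650/(11.1−1) ≈ 64.6.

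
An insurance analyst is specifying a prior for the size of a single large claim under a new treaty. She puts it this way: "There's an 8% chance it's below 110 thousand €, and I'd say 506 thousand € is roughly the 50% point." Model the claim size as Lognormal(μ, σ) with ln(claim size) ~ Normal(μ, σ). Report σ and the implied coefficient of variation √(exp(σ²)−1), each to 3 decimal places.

σ ≈ 1.086, CV ≈ 1.501

If T ~ Lognormal(μ,σ) then ln T ~ Normal(μ,σ), so the p-quantile of ln T is μ + z_p·σ.
ln(110) = 4.7 and ln(506) = 6.227; z_{0.08} = -1.405, z_{0.5} = 0.
σ = (6.227 − 4.7)/(0 − (-1.405)) = 1.086.
μ = 4.7 − (-1.405)·1.086 = 6.227.
CV = √(exp(σ²)−1) = √(exp(1.1796)−1) = 1.501.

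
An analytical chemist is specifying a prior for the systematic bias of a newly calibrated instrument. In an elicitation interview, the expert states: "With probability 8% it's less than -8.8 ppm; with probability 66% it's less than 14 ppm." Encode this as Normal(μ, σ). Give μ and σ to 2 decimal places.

For Normal(μ,σ), the p-quantile is μ + z_p·σ. Here z_{0.08} = -1.405, z_{0.66} = 0.4125.
So -8.8 = μ − 1.405σ and 14 = μ + 0.4125σ.
Subtracting: σ = (14 − -8.8)/(0.4125 − (-1.405)) = 12.54.
Then μ = -8.8 − (-1.405)·12.54 = 8.83.

μ = 8.83, σ = 12.54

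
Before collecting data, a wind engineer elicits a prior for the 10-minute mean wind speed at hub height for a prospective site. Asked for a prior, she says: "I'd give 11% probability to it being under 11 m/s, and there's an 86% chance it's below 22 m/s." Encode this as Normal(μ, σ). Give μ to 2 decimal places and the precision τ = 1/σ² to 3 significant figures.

μ = 16.85, τ = 0.044

The p-quantile of Normal(μ,σ) is μ + z_p·σ, with z_{0.11} = -1.227 and z_{0.86} = 1.08.
Eliminate σ: μ = (z₂·x₁ − z₁·x₂)/(z₂ − z₁) = (1.08·11 − (-1.227)·22)/2.307 = 16.85.
Then σ = (x₂ − x₁)/(z₂ − z₁) = (22 − 11)/2.307 = 4.77.
Precision τ = 1/σ² = 1/4.768² = 0.044.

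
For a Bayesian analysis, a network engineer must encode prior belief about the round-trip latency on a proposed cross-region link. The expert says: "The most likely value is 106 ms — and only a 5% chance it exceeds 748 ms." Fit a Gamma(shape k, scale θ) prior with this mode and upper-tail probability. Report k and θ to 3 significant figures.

Gamma(k,θ) with k>1 has mode (k−1)θ, so θ = 106/(k−1).
Need P(X < 748) = 0.95 with θ tied to k this way. Start at k = 2, θ = 106: P(X<748) ≈ 0.993.
Too high — lower k to spread out. Iterating converges to k ≈ 1.57.
Then θ = 106/(1.57−1) ≈ 186.

k ≈ 1.57, θ ≈ 186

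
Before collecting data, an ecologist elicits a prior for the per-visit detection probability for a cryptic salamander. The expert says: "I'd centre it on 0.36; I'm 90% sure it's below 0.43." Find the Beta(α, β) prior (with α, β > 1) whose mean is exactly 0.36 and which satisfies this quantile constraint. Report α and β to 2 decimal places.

α ≈ 28.27, β ≈ 50.27

With mean 0.36 fixed, write α = 0.36s, β = 0.64s where s = α+β.
Need P(θ < 0.43) = 0.9 under Beta(0.36s, 0.64s). Normal approximation: (q−m)/√(m(1−m)/s) ≈ z_{0.9} = 1.28, so s ≈ 0.36·0.64·(1.28)²/(0.43−0.36)² = 77.2.
At s = 77.2: P(θ<0.43) ≈ 0.898. Adjusting to match 0.9 gives s ≈ 78.54.
So α = 0.36·78.54 ≈ 28.27, β = 0.64·78.54 ≈ 50.27.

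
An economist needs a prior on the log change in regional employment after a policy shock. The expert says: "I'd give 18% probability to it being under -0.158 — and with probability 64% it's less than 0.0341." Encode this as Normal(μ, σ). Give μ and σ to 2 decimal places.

The p-quantile of Normal(μ,σ) is μ + z_p·σ, with z_{0.18} = -0.9154 and z_{0.64} = 0.3585.
Eliminate σ: μ = (z₂·x₁ − z₁·x₂)/(z₂ − z₁) = (0.3585·-0.158 − (-0.9154)·0.0341)/1.274 = -0.02.
Then σ = (x₂ − x₁)/(z₂ − z₁) = (0.0341 − -0.158)/1.274 = 0.15.

μ = -0.02, σ = 0.15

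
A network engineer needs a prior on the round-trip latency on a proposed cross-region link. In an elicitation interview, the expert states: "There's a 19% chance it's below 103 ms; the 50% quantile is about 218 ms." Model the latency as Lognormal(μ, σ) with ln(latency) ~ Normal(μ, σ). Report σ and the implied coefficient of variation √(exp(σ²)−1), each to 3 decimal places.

If T ~ Lognormal(μ,σ) then ln T ~ Normal(μ,σ), so the p-quantile of ln T is μ + z_p·σ.
ln(103) = 4.635 and ln(218) = 5.384; z_{0.19} = -0.8779, z_{0.5} = 0.
σ = (5.384 − 4.635)/(0 − (-0.8779)) = 0.854.
μ = 4.635 − (-0.8779)·0.854 = 5.384.
CV = √(exp(σ²)−1) = √(exp(0.7294)−1) = 1.036.

σ ≈ 0.854, CV ≈ 1.036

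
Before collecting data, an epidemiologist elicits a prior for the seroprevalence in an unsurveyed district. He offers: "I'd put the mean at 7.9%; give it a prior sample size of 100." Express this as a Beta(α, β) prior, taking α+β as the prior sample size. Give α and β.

α = 7.9, β = 92.1

Under the effective-sample-size interpretation, Beta(α, β) has prior mean α/(α+β) and prior sample size α+β.
So α+β = 100 and α/(α+β) = 0.079, giving α = 0.079·100 = 7.9 and β = 100 − 7.9 = 92.1.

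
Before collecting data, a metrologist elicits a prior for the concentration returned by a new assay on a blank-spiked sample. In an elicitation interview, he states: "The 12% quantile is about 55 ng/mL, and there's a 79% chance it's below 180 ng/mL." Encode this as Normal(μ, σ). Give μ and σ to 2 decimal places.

For Normal(μ,σ), the p-quantile is μ + z_p·σ. Here z_{0.12} = -1.175, z_{0.79} = 0.8064.
So 55 = μ − 1.175σ and 180 = μ + 0.8064σ.
Subtracting: σ = (180 − 55)/(0.8064 − (-1.175)) = 63.09.
Then μ = 55 − (-1.175)·63.09 = 129.13.

μ = 129.13, σ = 63.09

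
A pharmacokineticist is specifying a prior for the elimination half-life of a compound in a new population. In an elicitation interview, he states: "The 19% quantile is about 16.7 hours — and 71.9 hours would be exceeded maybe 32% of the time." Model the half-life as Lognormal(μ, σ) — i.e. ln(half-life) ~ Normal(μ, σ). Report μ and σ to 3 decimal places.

If T ~ Lognormal(μ,σ) then ln T ~ Normal(μ,σ), so the p-quantile of ln T is μ + z_p·σ.
ln(16.7) = 2.815 and ln(71.9) = 4.275; z_{0.19} = -0.8779, z_{0.68} = 0.4677.
σ = (4.275 − 2.815)/(0.4677 − (-0.8779)) = 1.085.
μ = 2.815 − (-0.8779)·1.085 = 3.768.

μ ≈ 3.768, σ ≈ 1.085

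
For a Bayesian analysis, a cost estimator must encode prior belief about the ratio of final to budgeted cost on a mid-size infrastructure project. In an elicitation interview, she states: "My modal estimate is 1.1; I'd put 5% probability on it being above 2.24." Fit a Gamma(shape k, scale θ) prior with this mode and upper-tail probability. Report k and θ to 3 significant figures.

Gamma(k,θ) with k>1 has mode (k−1)θ, so θ = 1.1/(k−1).
Need P(X < 2.24) = 0.95 with θ tied to k this way. Start at k = 2, θ = 1.1: P(X<2.24) ≈ 0.604.
Too low — raise k to concentrate. Iterating converges to k ≈ 6.47.
Then θ = 1.1/(6.47−1) ≈ 0.201.

k ≈ 6.47, θ ≈ 0.201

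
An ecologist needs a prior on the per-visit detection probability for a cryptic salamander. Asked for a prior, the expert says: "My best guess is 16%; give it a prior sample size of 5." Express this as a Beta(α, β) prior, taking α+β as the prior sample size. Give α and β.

α = 0.8, β = 4.2

Under the effective-sample-size interpretation, Beta(α, β) has prior mean α/(α+β) and prior sample size α+β.
So α+β = 5 and α/(α+β) = 0.16, giving α = 0.16·5 = 0.8 and β = 5 − 0.8 = 4.2.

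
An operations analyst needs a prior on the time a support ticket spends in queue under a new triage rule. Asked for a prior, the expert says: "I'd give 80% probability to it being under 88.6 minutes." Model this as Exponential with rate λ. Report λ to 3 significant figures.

P(T < 88.6) = 1 − e^(−λ·88.6) = 0.8, so λ = −ln(1−0.8)/88.6 = −ln(0.2)/88.6 = 0.0182.

λ ≈ 0.0182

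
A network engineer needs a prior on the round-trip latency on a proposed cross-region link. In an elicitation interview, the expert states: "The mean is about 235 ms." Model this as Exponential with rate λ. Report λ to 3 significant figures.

Exponential mean = 1/λ, so λ = 1/235.0 = 0.00426.

λ ≈ 0.00426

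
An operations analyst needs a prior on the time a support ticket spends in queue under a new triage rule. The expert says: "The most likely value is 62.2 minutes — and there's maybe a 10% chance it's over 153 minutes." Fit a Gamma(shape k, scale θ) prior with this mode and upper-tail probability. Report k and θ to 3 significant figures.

k ≈ 3.37, θ ≈ 26.2

Gamma(k,θ) with k>1 has mode (k−1)θ, so θ = 62.2/(k−1).
Need P(X < 153) = 0.9 with θ tied to k this way. Start at k = 2, θ = 62.2: P(X<153) ≈ 0.704.
Too low — raise k to concentrate. Iterating converges to k ≈ 3.37.
Then θ = 62.2/(3.37−1) ≈ 26.2.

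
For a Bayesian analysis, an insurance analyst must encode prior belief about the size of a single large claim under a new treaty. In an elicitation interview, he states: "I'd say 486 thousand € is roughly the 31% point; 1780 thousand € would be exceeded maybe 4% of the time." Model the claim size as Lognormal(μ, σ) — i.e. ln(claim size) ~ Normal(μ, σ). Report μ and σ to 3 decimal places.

μ ≈ 6.473, σ ≈ 0.578

If T ~ Lognormal(μ,σ) then ln T ~ Normal(μ,σ), so the p-quantile of ln T is μ + z_p·σ.
ln(486) = 6.186 and ln(1780) = 7.484; z_{0.31} = -0.4959, z_{0.96} = 1.751.
σ = (7.484 − 6.186)/(1.751 − (-0.4959)) = 0.578.
μ = 6.186 − (-0.4959)·0.578 = 6.473.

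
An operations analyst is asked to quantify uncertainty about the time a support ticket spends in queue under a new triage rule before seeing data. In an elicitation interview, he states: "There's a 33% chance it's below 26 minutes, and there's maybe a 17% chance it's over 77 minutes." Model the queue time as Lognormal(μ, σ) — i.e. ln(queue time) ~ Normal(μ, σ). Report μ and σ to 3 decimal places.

If T ~ Lognormal(μ,σ) then ln T ~ Normal(μ,σ), so the p-quantile of ln T is μ + z_p·σ.
ln(26) = 3.258 and ln(77) = 4.344; z_{0.33} = -0.4399, z_{0.83} = 0.9542.
σ = (4.344 − 3.258)/(0.9542 − (-0.4399)) = 0.779.
μ = 3.258 − (-0.4399)·0.779 = 3.601.

μ ≈ 3.601, σ ≈ 0.779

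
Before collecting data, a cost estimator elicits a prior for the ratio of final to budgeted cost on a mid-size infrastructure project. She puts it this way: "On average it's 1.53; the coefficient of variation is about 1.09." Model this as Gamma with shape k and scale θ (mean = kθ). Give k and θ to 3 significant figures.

For Gamma(k, scale θ): mean = kθ, variance = kθ², so CV = 1/√k.
CV = 1.09, hence k = 1/CV² = 0.842.
Then θ = mean/k = 1.53/0.842 = 1.82.

k ≈ 0.842, θ ≈ 1.82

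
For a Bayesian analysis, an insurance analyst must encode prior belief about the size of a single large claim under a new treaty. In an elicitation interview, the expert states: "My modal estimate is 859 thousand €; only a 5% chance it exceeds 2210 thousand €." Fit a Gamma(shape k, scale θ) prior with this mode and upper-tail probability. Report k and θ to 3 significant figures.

k ≈ 4.03, θ ≈ 283

Gamma(k,θ) with k>1 has mode (k−1)θ, so θ = 859/(k−1).
Need P(X < 2210) = 0.95 with θ tied to k this way. Start at k = 2, θ = 859: P(X<2210) ≈ 0.727.
Too low — raise k to concentrate. Iterating converges to k ≈ 4.03.
Then θ = 859/(4.03−1) ≈ 283.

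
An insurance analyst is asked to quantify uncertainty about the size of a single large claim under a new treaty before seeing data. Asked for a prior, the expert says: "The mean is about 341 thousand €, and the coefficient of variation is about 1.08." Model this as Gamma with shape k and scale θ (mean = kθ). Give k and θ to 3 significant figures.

For Gamma(k, scale θ): mean = kθ, variance = kθ², so CV = 1/√k.
CV = 1.08, hence k = 1/CV² = 0.857.
Then θ = mean/k = 341/0.857 = 398.

k ≈ 0.857, θ ≈ 398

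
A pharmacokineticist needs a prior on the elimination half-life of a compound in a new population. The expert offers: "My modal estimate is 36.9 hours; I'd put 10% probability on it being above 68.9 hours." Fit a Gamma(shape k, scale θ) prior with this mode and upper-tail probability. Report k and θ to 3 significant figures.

Gamma(k,θ) with k>1 has mode (k−1)θ, so θ = 36.9/(k−1).
Need P(X < 68.9) = 0.9 with θ tied to k this way. Start at k = 2, θ = 36.9: P(X<68.9) ≈ 0.557.
Too low — raise k to concentrate. Iterating converges to k ≈ 5.9.
Then θ = 36.9/(5.9−1) ≈ 7.53.

k ≈ 5.9, θ ≈ 7.53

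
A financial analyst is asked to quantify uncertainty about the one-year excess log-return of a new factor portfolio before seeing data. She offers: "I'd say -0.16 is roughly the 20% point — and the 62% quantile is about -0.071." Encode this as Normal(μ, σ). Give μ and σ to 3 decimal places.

The p-quantile of Normal(μ,σ) is μ + z_p·σ, with z_{0.2} = -0.8416 and z_{0.62} = 0.3055.
Eliminate σ: μ = (z₂·x₁ − z₁·x₂)/(z₂ − z₁) = (0.3055·-0.16 − (-0.8416)·-0.071)/1.147 = -0.095.
Then σ = (x₂ − x₁)/(z₂ − z₁) = (-0.071 − -0.16)/1.147 = 0.078.

μ = -0.095, σ = 0.078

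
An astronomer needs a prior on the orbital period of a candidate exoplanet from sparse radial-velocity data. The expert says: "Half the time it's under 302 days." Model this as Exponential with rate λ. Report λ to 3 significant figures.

λ ≈ 0.0023

Exponential median = ln 2 / λ, so λ = ln 2 / 302.0 = 0.0023.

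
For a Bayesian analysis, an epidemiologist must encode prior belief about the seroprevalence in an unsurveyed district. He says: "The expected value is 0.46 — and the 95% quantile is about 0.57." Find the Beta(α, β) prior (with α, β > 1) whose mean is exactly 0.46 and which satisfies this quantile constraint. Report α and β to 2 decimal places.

With mean 0.46 fixed, write α = 0.46s, β = 0.54s where s = α+β.
Need P(θ < 0.57) = 0.95 under Beta(0.46s, 0.54s). Normal approximation: (q−m)/√(m(1−m)/s) ≈ z_{0.95} = 1.64, so s ≈ 0.46·0.54·(1.64)²/(0.57−0.46)² = 55.5.
At s = 55.5: P(θ<0.57) ≈ 0.950. Adjusting to match 0.95 gives s ≈ 55.51.
So α = 0.46·55.51 ≈ 25.54, β = 0.54·55.51 ≈ 29.98.

α ≈ 25.54, β ≈ 29.98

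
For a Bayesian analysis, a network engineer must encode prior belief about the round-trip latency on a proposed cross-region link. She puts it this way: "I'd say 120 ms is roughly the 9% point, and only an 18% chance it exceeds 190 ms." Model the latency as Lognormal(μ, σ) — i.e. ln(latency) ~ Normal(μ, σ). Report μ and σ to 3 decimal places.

If T ~ Lognormal(μ,σ) then ln T ~ Normal(μ,σ), so the p-quantile of ln T is μ + z_p·σ.
ln(120) = 4.787 and ln(190) = 5.247; z_{0.09} = -1.341, z_{0.82} = 0.9154.
σ = (5.247 − 4.787)/(0.9154 − (-1.341)) = 0.204.
μ = 4.787 − (-1.341)·0.204 = 5.061.

μ ≈ 5.061, σ ≈ 0.204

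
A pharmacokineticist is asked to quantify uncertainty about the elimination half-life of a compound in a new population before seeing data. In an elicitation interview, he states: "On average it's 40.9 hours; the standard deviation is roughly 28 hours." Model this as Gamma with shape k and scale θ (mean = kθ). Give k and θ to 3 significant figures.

k ≈ 2.13, θ ≈ 19.2

For Gamma(k, scale θ): mean = kθ, variance = kθ², so CV = 1/√k.
CV = SD/mean = 28/40.9 = 0.6846, hence k = 1/CV² = 2.13.
Then θ = mean/k = 40.9/2.13 = 19.2.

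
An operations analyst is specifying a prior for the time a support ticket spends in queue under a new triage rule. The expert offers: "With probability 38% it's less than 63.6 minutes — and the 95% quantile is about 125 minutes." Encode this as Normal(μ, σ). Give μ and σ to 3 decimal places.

For Normal(μ,σ), the p-quantile is μ + z_p·σ. Here z_{0.38} = -0.3055, z_{0.95} = 1.645.
So 63.6 = μ − 0.3055σ and 125 = μ + 1.645σ.
Subtracting: σ = (125 − 63.6)/(1.645 − (-0.3055)) = 31.482.
Then μ = 63.6 − (-0.3055)·31.482 = 73.217.

μ = 73.217, σ = 31.482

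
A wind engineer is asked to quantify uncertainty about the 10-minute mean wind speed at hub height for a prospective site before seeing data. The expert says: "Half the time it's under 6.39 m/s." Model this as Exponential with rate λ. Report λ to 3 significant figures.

Exponential median = ln 2 / λ, so λ = ln 2 / 6.39 = 0.108.

λ ≈ 0.108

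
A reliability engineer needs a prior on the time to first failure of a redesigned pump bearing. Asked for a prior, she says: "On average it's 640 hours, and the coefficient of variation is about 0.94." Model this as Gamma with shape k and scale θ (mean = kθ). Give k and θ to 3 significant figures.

For Gamma(k, scale θ): mean = kθ, variance = kθ², so CV = 1/√k.
CV = 0.94, hence k = 1/CV² = 1.13.
Then θ = mean/k = 640/1.13 = 566.

k ≈ 1.13, θ ≈ 566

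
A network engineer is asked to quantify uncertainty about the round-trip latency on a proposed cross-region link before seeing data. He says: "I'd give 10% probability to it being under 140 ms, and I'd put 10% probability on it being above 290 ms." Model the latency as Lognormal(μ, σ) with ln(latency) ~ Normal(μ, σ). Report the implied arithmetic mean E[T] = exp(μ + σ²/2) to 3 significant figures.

E[T] ≈ 210 ms

If T ~ Lognormal(μ,σ) then ln T ~ Normal(μ,σ), so the p-quantile of ln T is μ + z_p·σ.
ln(140) = 4.942 and ln(290) = 5.67; z_{0.1} = -1.282, z_{0.9} = 1.282.
σ = (5.67 − 4.942)/(1.282 − (-1.282)) = 0.284.
μ = 4.942 − (-1.282)·0.284 = 5.306.
E[T] = exp(μ + σ²/2) = exp(5.306 + 0.0404) = 210 ms.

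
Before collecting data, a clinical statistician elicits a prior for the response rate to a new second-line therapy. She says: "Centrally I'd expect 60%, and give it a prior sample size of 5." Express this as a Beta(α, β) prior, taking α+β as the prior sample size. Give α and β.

Under the effective-sample-size interpretation, Beta(α, β) has prior mean α/(α+β) and prior sample size α+β.
So α+β = 5 and α/(α+β) = 0.6, giving α = 0.6·5 = 3 and β = 5 − 3 = 2.

α = 3, β = 2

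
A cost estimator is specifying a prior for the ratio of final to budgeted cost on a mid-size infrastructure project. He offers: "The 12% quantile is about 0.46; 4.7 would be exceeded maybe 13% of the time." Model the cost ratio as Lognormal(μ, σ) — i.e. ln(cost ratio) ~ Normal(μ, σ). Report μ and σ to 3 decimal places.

μ ≈ 0.410, σ ≈ 1.010

If T ~ Lognormal(μ,σ) then ln T ~ Normal(μ,σ), so the p-quantile of ln T is μ + z_p·σ.
ln(0.46) = -0.7765 and ln(4.7) = 1.548; z_{0.12} = -1.175, z_{0.87} = 1.126.
σ = (1.548 − -0.7765)/(1.126 − (-1.175)) = 1.010.
μ = -0.7765 − (-1.175)·1.010 = 0.410.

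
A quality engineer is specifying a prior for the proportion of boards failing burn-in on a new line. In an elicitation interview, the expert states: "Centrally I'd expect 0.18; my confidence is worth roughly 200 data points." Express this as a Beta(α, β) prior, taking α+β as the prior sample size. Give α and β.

α = 36, β = 164

Under the effective-sample-size interpretation, Beta(α, β) has prior mean α/(α+β) and prior sample size α+β.
So α+β = 200 and α/(α+β) = 0.18, giving α = 0.18·200 = 36 and β = 200 − 36 = 164.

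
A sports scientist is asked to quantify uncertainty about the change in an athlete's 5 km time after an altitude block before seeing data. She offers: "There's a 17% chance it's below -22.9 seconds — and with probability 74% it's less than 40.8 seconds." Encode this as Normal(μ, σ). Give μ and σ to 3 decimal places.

For Normal(μ,σ), the p-quantile is μ + z_p·σ. Here z_{0.17} = -0.9542, z_{0.74} = 0.6433.
So -22.9 = μ − 0.9542σ and 40.8 = μ + 0.6433σ.
Subtracting: σ = (40.8 − -22.9)/(0.6433 − (-0.9542)) = 39.875.
Then μ = -22.9 − (-0.9542)·39.875 = 15.147.

μ = 15.147, σ = 39.875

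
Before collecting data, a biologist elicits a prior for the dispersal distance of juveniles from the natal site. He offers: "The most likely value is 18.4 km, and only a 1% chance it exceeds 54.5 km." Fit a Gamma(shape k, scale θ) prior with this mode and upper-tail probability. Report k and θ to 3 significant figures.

Gamma(k,θ) with k>1 has mode (k−1)θ, so θ = 18.4/(k−1).
Need P(X < 54.5) = 0.99 with θ tied to k this way. Start at k = 2, θ = 18.4: P(X<54.5) ≈ 0.795.
Too low — raise k to concentrate. Iterating converges to k ≈ 4.83.
Then θ = 18.4/(4.83−1) ≈ 4.8.

k ≈ 4.83, θ ≈ 4.8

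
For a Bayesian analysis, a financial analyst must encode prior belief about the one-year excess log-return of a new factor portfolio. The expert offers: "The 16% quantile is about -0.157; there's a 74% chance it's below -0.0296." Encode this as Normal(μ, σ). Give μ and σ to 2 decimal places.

μ = -0.08, σ = 0.08

For Normal(μ,σ), the p-quantile is μ + z_p·σ. Here z_{0.16} = -0.9945, z_{0.74} = 0.6433.
So -0.157 = μ − 0.9945σ and -0.0296 = μ + 0.6433σ.
Subtracting: σ = (-0.0296 − -0.157)/(0.6433 − (-0.9945)) = 0.08.
Then μ = -0.157 − (-0.9945)·0.08 = -0.08.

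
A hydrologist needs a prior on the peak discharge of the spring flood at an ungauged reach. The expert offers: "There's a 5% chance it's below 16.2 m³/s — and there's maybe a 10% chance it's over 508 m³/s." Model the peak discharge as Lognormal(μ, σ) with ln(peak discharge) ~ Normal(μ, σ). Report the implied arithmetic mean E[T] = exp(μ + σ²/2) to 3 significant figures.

If T ~ Lognormal(μ,σ) then ln T ~ Normal(μ,σ), so the p-quantile of ln T is μ + z_p·σ.
ln(16.2) = 2.785 and ln(508) = 6.23; z_{0.05} = -1.645, z_{0.9} = 1.282.
σ = (6.23 − 2.785)/(1.282 − (-1.645)) = 1.177.
μ = 2.785 − (-1.645)·1.177 = 4.722.
E[T] = exp(μ + σ²/2) = exp(4.722 + 0.6931) = 225 m³/s.

E[T] ≈ 225 m³/s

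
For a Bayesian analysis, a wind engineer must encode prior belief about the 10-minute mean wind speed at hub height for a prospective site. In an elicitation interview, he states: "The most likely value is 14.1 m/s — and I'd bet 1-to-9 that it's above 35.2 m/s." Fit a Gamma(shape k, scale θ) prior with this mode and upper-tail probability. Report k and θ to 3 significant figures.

Gamma(k,θ) with k>1 has mode (k−1)θ, so θ = 14.1/(k−1).
Need P(X < 35.2) = 0.9 with θ tied to k this way. Start at k = 2, θ = 14.1: P(X<35.2) ≈ 0.712.
Too low — raise k to concentrate. Iterating converges to k ≈ 3.29.
Then θ = 14.1/(3.29−1) ≈ 6.14.

k ≈ 3.29, θ ≈ 6.14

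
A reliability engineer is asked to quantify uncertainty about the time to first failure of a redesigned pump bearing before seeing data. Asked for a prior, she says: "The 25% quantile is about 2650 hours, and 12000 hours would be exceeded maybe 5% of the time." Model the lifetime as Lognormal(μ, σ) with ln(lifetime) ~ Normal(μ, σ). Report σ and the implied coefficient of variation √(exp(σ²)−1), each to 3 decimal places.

σ ≈ 0.651, CV ≈ 0.727

If T ~ Lognormal(μ,σ) then ln T ~ Normal(μ,σ), so the p-quantile of ln T is μ + z_p·σ.
ln(2650) = 7.882 and ln(12000) = 9.393; z_{0.25} = -0.6745, z_{0.95} = 1.645.
σ = (9.393 − 7.882)/(1.645 − (-0.6745)) = 0.651.
μ = 7.882 − (-0.6745)·0.651 = 8.322.
CV = √(exp(σ²)−1) = √(exp(0.4241)−1) = 0.727.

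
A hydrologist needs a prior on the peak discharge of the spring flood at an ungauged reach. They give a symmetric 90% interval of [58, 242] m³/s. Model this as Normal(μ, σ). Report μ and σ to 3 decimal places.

A symmetric 90% interval runs μ ± z·σ with z = 1.645.
Half-width = 92, so σ = 92/1.645 = 55.932.
μ is the interval midpoint, 150.000.

μ = 150.000, σ = 55.932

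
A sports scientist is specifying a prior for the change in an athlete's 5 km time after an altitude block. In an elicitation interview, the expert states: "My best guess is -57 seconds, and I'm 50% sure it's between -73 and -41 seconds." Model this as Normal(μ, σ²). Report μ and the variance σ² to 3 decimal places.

A symmetric 50% interval runs μ ± z·σ with z = 0.6745.
Half-width = 16, so σ = 16/0.6745 = 23.7216 and σ² = 562.716.
μ is the stated best guess, -57.000.

μ = -57.000, σ² = 562.716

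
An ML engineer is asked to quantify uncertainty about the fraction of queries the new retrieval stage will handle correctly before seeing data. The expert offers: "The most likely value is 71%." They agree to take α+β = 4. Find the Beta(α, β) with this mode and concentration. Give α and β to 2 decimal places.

α = 2.42, β = 1.58

For α,β > 1 the Beta mode is (α−1)/(α+β−2). With α+β = 4, the mode is (α−1)/2.
Set (α−1)/2 = 0.71 → α = 1 + 0.71·2 = 2.42.
β = 4 − α = 1.58.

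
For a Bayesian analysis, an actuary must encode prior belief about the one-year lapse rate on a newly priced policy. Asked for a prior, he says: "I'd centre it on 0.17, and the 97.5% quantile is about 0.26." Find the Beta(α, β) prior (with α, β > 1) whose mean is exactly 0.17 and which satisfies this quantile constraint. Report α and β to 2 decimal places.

α ≈ 13.35, β ≈ 65.17

With mean 0.17 fixed, write α = 0.17s, β = 0.83s where s = α+β.
Need P(θ < 0.26) = 0.975 under Beta(0.17s, 0.83s). Normal approximation: (q−m)/√(m(1−m)/s) ≈ z_{0.975} = 1.96, so s ≈ 0.17·0.83·(1.96)²/(0.26−0.17)² = 66.9.
At s = 66.9: P(θ<0.26) ≈ 0.966. Adjusting to match 0.975 gives s ≈ 78.52.
So α = 0.17·78.52 ≈ 13.35, β = 0.83·78.52 ≈ 65.17.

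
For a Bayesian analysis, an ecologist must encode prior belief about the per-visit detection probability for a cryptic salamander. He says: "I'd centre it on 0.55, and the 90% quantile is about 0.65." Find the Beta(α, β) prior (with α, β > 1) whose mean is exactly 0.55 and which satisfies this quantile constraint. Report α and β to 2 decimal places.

With mean 0.55 fixed, write α = 0.55s, β = 0.45s where s = α+β.
Need P(θ < 0.65) = 0.9 under Beta(0.55s, 0.45s). Normal approximation: (q−m)/√(m(1−m)/s) ≈ z_{0.9} = 1.28, so s ≈ 0.55·0.45·(1.28)²/(0.65−0.55)² = 40.6.
At s = 40.6: P(θ<0.65) ≈ 0.902. Adjusting to match 0.9 gives s ≈ 39.86.
So α = 0.55·39.86 ≈ 21.92, β = 0.45·39.86 ≈ 17.94.

α ≈ 21.92, β ≈ 17.94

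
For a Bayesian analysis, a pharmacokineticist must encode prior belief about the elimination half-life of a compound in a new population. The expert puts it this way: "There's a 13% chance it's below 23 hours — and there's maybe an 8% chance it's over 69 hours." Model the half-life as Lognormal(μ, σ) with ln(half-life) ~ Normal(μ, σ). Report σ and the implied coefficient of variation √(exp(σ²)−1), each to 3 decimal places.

σ ≈ 0.434, CV ≈ 0.455

If T ~ Lognormal(μ,σ) then ln T ~ Normal(μ,σ), so the p-quantile of ln T is μ + z_p·σ.
ln(23) = 3.135 and ln(69) = 4.234; z_{0.13} = -1.126, z_{0.92} = 1.405.
σ = (4.234 − 3.135)/(1.405 − (-1.126)) = 0.434.
μ = 3.135 − (-1.126)·0.434 = 3.624.
CV = √(exp(σ²)−1) = √(exp(0.1883)−1) = 0.455.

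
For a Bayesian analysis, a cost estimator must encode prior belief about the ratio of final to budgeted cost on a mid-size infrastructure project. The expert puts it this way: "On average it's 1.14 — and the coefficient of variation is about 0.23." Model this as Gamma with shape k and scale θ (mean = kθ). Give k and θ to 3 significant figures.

k ≈ 18.9, θ ≈ 0.0603

For Gamma(k, scale θ): mean = kθ, variance = kθ², so CV = 1/√k.
CV = 0.23, hence k = 1/CV² = 18.9.
Then θ = mean/k = 1.14/18.9 = 0.0603.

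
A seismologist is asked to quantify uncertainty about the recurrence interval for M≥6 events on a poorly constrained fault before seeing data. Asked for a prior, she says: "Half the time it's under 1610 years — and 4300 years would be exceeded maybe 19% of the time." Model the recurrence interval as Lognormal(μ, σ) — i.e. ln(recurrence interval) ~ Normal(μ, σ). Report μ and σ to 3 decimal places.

If T ~ Lognormal(μ,σ) then ln T ~ Normal(μ,σ), so the p-quantile of ln T is μ + z_p·σ.
ln(1610) = 7.384 and ln(4300) = 8.366; z_{0.5} = 0, z_{0.81} = 0.8779.
σ = (8.366 − 7.384)/(0.8779 − (0)) = 1.119.
μ = 7.384 − (0)·1.119 = 7.384.

μ ≈ 7.384, σ ≈ 1.119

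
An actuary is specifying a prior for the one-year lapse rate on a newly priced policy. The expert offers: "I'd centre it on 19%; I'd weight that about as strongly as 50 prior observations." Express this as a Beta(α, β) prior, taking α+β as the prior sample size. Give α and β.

Under the effective-sample-size interpretation, Beta(α, β) has prior mean α/(α+β) and prior sample size α+β.
So α+β = 50 and α/(α+β) = 0.19, giving α = 0.19·50 = 9.5 and β = 50 − 9.5 = 40.5.

α = 9.5, β = 40.5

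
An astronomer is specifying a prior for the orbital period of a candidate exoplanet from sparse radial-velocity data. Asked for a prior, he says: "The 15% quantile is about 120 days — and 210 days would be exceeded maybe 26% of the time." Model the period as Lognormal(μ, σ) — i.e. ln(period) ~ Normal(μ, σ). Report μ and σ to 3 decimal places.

If T ~ Lognormal(μ,σ) then ln T ~ Normal(μ,σ), so the p-quantile of ln T is μ + z_p·σ.
ln(120) = 4.787 and ln(210) = 5.347; z_{0.15} = -1.036, z_{0.74} = 0.6433.
σ = (5.347 − 4.787)/(0.6433 − (-1.036)) = 0.333.
μ = 4.787 − (-1.036)·0.333 = 5.133.

μ ≈ 5.133, σ ≈ 0.333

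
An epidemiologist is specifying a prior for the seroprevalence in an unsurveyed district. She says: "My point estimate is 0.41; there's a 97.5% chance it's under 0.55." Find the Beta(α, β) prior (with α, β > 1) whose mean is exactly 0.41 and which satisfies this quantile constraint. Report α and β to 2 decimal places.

α ≈ 19.85, β ≈ 28.56

With mean 0.41 fixed, write α = 0.41s, β = 0.59s where s = α+β.
Need P(θ < 0.55) = 0.975 under Beta(0.41s, 0.59s). Normal approximation: (q−m)/√(m(1−m)/s) ≈ z_{0.975} = 1.96, so s ≈ 0.41·0.59·(1.96)²/(0.55−0.41)² = 47.4.
At s = 47.4: P(θ<0.55) ≈ 0.974. Adjusting to match 0.975 gives s ≈ 48.41.
So α = 0.41·48.41 ≈ 19.85, β = 0.59·48.41 ≈ 28.56.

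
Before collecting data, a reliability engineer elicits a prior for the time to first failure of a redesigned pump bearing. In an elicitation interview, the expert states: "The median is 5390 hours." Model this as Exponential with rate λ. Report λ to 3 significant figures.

λ ≈ 0.000129

Exponential median = ln 2 / λ, so λ = ln 2 / 5390.0 = 0.000129.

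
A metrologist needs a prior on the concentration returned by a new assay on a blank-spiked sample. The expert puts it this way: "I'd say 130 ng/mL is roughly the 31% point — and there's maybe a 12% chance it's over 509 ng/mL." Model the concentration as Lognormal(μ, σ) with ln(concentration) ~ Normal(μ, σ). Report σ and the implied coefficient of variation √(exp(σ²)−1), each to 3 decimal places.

σ ≈ 0.817, CV ≈ 0.974

If T ~ Lognormal(μ,σ) then ln T ~ Normal(μ,σ), so the p-quantile of ln T is μ + z_p·σ.
ln(130) = 4.868 and ln(509) = 6.232; z_{0.31} = -0.4959, z_{0.88} = 1.175.
σ = (6.232 − 4.868)/(1.175 − (-0.4959)) = 0.817.
μ = 4.868 − (-0.4959)·0.817 = 5.273.
CV = √(exp(σ²)−1) = √(exp(0.6673)−1) = 0.974.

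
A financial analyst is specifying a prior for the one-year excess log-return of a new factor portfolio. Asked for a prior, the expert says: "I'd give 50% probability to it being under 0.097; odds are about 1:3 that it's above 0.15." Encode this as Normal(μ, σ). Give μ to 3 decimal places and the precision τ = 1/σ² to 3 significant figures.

μ = 0.097, τ = 162

The p-quantile of Normal(μ,σ) is μ + z_p·σ, with z_{0.5} = 0 and z_{0.75} = 0.6745.
Eliminate σ: μ = (z₂·x₁ − z₁·x₂)/(z₂ − z₁) = (0.6745·0.097 − (0)·0.15)/0.6745 = 0.097.
Then σ = (x₂ − x₁)/(z₂ − z₁) = (0.15 − 0.097)/0.6745 = 0.079.
Precision τ = 1/σ² = 1/0.07858² = 162.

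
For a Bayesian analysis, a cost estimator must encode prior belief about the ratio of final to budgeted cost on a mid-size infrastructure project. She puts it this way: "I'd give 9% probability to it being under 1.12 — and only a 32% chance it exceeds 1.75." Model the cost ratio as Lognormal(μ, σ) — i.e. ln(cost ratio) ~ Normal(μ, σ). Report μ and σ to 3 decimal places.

If T ~ Lognormal(μ,σ) then ln T ~ Normal(μ,σ), so the p-quantile of ln T is μ + z_p·σ.
ln(1.12) = 0.1133 and ln(1.75) = 0.5596; z_{0.09} = -1.341, z_{0.68} = 0.4677.
σ = (0.5596 − 0.1133)/(0.4677 − (-1.341)) = 0.247.
μ = 0.1133 − (-1.341)·0.247 = 0.444.

μ ≈ 0.444, σ ≈ 0.247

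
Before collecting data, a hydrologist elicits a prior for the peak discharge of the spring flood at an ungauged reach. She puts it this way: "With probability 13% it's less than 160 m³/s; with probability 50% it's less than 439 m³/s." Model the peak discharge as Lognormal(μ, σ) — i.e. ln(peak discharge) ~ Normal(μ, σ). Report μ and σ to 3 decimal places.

If T ~ Lognormal(μ,σ) then ln T ~ Normal(μ,σ), so the p-quantile of ln T is μ + z_p·σ.
ln(160) = 5.075 and ln(439) = 6.084; z_{0.13} = -1.126, z_{0.5} = 0.
σ = (6.084 − 5.075)/(0 − (-1.126)) = 0.896.
μ = 5.075 − (-1.126)·0.896 = 6.084.

μ ≈ 6.084, σ ≈ 0.896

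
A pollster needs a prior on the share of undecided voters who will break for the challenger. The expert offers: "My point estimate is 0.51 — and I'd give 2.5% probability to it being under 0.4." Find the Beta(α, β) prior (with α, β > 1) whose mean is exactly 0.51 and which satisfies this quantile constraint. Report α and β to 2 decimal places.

With mean 0.51 fixed, write α = 0.51s, β = 0.49s where s = α+β.
Need P(θ < 0.4) = 0.025 under Beta(0.51s, 0.49s). Normal approximation: (q−m)/√(m(1−m)/s) ≈ z_{0.025} = -1.96, so s ≈ 0.51·0.49·(-1.96)²/(0.4−0.51)² = 79.3.
At s = 79.3: P(θ<0.4) ≈ 0.024. Adjusting to match 0.025 gives s ≈ 78.25.
So α = 0.51·78.25 ≈ 39.91, β = 0.49·78.25 ≈ 38.34.

α ≈ 39.91, β ≈ 38.34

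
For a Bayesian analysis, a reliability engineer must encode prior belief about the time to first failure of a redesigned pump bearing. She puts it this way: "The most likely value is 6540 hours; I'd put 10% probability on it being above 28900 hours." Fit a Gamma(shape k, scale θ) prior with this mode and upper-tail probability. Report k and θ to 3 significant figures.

Gamma(k,θ) with k>1 has mode (k−1)θ, so θ = 6540/(k−1).
Need P(X < 28900) = 0.9 with θ tied to k this way. Start at k = 2, θ = 6540: P(X<28900) ≈ 0.935.
Too high — lower k to spread out. Iterating converges to k ≈ 1.82.
Then θ = 6540/(1.82−1) ≈ 7990.

k ≈ 1.82, θ ≈ 7990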